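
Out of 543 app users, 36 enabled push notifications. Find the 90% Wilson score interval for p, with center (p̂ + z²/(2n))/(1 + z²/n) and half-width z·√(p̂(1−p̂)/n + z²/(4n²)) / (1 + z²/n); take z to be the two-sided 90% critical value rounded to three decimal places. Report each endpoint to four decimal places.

p̂ = 36/543 = 0.06630; z = 1.645, so z² = 2.706025.
Denominator 1 + z²/n = 1 + 2.706025/543 = 1.004983.
Adjusted center: (0.06630 + z²/(2n))/1.004983 = 0.06845.
Radicand: p̂(1−p̂)/n + z²/(4n²) = 0.000114002 + 0.000002294 = 0.000116296.
Half-width = 1.645·√0.000116296/1.004983 = 0.01765.
So the interval runs from 0.0508 to 0.0861.

(0.0508, 0.0861)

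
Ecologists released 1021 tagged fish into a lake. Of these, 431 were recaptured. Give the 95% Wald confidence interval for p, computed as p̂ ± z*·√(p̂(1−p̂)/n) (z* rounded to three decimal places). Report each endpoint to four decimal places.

The sample proportion is 431/1021 = 0.42214.
Standard error of p̂: √(0.243937/1021) = √0.000238920 = 0.015457.
For 95% confidence, z* = 1.960.
Margin of error: 1.960 × 0.015457 = 0.03030.
CI: 0.42214 ± 0.03030 = (0.3918, 0.4524).

(0.3918, 0.4524)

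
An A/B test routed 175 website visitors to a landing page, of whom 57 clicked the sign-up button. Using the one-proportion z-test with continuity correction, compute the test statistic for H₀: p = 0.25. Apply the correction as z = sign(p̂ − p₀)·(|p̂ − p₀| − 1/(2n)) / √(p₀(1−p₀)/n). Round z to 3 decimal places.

With x = 57 successes in n = 175, p̂ = 0.32571. p̂ − p₀ = 0.075714.
Continuity correction 1/(2n) = 1/350 = 0.002857.
Corrected numerator: |0.075714| − 0.002857 = 0.072857.
Null standard error: √(0.25·0.75/175) = √0.001071429 = 0.032733.
z = +0.072857/0.032733 = 2.226.

z = 2.226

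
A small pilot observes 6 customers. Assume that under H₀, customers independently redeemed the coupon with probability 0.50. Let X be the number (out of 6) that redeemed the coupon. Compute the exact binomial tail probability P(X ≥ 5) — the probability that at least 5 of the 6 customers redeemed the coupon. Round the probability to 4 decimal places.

X ~ Binomial(n=6, p=0.50).
P(X ≥ 5) = C(6,5)·0.50^5·0.50^1 + C(6,6)·0.50^6·0.50^0.
= 0.093750 + 0.015625 = 0.1094.

P = 0.1094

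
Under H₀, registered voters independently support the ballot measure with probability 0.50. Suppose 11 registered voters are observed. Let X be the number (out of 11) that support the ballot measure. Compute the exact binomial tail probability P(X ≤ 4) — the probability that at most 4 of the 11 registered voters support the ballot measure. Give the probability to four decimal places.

X is binomial with n = 11 and p = 0.50.
P(X ≤ 4) = Σ_{j=0}^{4} C(11,j)·0.50^j·0.50^{11−j}.
= 0.000488 + 0.005371 + 0.026855 + 0.080566 + 0.161133 = 0.2744.

P = 0.2744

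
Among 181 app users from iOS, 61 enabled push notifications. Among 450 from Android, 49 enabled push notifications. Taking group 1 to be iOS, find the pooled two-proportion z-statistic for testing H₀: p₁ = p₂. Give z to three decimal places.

Sample proportions: p̂₁ = 61/181 = 0.33702 and p̂₂ = 49/450 = 0.10889.
Pooling: p̂ = 110/631 = 0.17433.
Pooled SE = √[0.1439367·0.00774708] ≈ 0.033393.
z = 0.22813/0.033393 = 6.832.

z = 6.832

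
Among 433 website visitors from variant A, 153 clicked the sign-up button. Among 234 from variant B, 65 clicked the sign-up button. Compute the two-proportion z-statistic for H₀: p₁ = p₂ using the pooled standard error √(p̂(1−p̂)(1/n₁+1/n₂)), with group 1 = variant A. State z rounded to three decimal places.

Sample proportions: p̂₁ = 153/433 = 0.35335 and p̂₂ = 65/234 = 0.27778.
Pooled p̂ = (153+65)/(433+234) = 218/667 = 0.32684.
Pooled SE = √[0.2200144·0.00658297] ≈ 0.038057.
z = 0.07557/0.038057 = 1.986.

z = 1.986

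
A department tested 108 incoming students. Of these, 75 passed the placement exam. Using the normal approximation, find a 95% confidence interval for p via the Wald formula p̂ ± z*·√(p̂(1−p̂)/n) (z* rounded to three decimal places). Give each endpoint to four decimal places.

(0.6076, 0.7813)

Sample proportion p̂ = 75/108 = 0.69444.
Standard error of p̂: √(0.212191/108) = √0.001964735 = 0.044325.
z* = 1.960 at the 95% level.
Margin = 1.960·0.044325 = 0.08688.
So the interval runs from 0.6076 to 0.7813.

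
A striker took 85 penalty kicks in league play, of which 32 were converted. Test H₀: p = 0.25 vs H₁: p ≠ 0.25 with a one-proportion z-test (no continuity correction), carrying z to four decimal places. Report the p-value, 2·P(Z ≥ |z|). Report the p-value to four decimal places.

p-value = 0.0071

p̂ = 32/85 = 0.37647.
SE₀ = √(0.25·0.75/85) = 0.046967.
Test statistic (full precision, shown to 4 dp): z = (32/85 − 0.25)/SE₀ ≈ 2.6928.
From the standard normal, 2·P(Z ≥ |z|) = 0.0071.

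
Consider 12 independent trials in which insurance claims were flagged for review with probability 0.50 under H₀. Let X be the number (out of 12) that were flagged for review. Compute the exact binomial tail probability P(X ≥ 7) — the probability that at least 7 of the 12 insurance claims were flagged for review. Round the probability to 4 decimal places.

X is binomial with n = 12 and p = 0.50.
P(X ≥ 7) = Σ_{j=7}^{12} C(12,j)·0.50^j·0.50^{12−j}.
= 0.193359 + 0.120850 + 0.053711 + 0.016113 + 0.002930 + 0.000244 = 0.3872.

P = 0.3872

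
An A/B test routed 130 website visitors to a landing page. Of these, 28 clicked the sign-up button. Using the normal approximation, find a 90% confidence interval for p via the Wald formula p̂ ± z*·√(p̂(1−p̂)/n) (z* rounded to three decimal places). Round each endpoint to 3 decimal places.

p̂ = 28/130 = 0.21538.
SE(p̂) = √(0.21538·0.78462/130) = 0.036055.
z* = 1.645 at the 90% level.
Margin of error: 1.645 × 0.036055 = 0.05931.
CI: 0.21538 ± 0.05931 = (0.156, 0.275).

(0.156, 0.275)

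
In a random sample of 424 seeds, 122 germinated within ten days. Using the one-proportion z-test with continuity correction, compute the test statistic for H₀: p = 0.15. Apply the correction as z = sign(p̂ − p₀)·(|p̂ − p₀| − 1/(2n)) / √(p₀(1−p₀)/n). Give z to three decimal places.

z = 7.875

Sample proportion p̂ = 122/424 = 0.28774. p̂ − p₀ = 0.137736.
1/(2n) = 0.001179.
Corrected numerator: |0.137736| − 0.001179 = 0.136557.
Under H₀, SE = √(p₀(1−p₀)/n) = √(0.15·0.85/424) = √0.000300708 = 0.017341.
z = +0.136557/0.017341 = 7.875.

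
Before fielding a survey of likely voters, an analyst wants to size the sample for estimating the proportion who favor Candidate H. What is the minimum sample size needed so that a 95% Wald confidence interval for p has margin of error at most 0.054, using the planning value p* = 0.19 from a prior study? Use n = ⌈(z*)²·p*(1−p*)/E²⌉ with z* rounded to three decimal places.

n = 203

z* = 1.960 at the 95% level.
p*(1−p*) = 0.19·0.81 = 0.1539.
(z*)²·p*(1−p*)/E² = 3.841600·0.1539/0.002916 = 202.751.
⌈202.751⌉ = 203.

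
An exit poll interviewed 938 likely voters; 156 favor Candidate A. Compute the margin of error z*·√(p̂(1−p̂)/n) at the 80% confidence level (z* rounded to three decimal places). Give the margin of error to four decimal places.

ME = 0.0156

p̂ = 156/938 = 0.16631.
SE(p̂) = √(0.16631·0.83369/938) = 0.012158.
z* = 1.282 at the 80% level.
So ME = 0.0156.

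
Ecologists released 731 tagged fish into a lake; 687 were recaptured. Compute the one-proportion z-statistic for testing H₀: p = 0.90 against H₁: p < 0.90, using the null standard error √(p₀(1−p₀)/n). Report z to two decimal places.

z = 3.59

p̂ = 687/731 = 0.93981.
Null standard error: √(0.90·0.10/731) = √0.000123119 = 0.011096.
z = (0.93981 − 0.90)/0.011096 = 0.03981/0.011096 = 3.59.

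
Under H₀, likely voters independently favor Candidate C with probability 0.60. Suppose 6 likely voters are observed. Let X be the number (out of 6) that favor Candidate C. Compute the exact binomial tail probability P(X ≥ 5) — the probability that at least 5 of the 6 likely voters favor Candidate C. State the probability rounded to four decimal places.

P = 0.2333

X is binomial with n = 6 and p = 0.60.
P(X ≥ 5) = C(6,5)·0.60^5·0.40^1 + C(6,6)·0.60^6·0.40^0.
= 0.186624 + 0.046656 = 0.2333.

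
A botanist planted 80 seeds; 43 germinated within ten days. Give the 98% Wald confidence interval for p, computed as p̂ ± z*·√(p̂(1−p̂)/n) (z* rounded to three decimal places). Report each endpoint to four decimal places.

The sample proportion is 43/80 = 0.53750.
Standard error of p̂: √(0.248594/80) = √0.003107422 = 0.055744.
For 98% confidence, z* = 2.326.
Margin = 2.326·0.055744 = 0.12966.
CI: 0.53750 ± 0.12966 = (0.4078, 0.6672).

(0.4078, 0.6672)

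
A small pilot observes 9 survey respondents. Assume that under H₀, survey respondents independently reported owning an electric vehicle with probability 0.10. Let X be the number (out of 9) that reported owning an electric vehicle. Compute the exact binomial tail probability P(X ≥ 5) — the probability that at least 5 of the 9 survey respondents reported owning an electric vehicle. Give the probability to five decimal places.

X is binomial with n = 9 and p = 0.10.
P(X ≥ 5) = Σ_{j=5}^{9} C(9,j)·0.10^j·0.90^{9−j}.
= 0.000827 + 0.000061 + 0.000003 + 0.000000 + 0.000000 = 0.00089.

P = 0.00089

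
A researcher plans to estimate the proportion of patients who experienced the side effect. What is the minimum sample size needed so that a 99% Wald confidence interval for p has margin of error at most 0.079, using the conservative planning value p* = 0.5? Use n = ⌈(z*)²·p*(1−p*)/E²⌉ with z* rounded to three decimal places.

z* = 2.576 at the 99% level.
p*(1−p*) = 0.50·0.50 = 0.2500.
(z*)²·p*(1−p*)/E² = 6.635776·0.2500/0.006241 = 265.814.
⌈265.814⌉ = 266.

n = 266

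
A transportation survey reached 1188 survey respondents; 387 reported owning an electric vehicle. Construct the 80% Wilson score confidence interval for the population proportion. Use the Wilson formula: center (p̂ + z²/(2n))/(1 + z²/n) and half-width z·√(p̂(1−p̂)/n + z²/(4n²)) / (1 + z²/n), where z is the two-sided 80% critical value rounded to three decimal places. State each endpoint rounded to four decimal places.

(0.3086, 0.3434)

Here p̂ = 387/1188 = 0.32576 and z = 1.282 (z² = 1.643524).
1 + z²/n = 1.001383.
Center = (0.32576 + 0.000692)/1.001383 = 0.32600.
Radicand: p̂(1−p̂)/n + z²/(4n²) = 0.000184882 + 0.000000291 = 0.000185173.
Half-width = z·√(radicand)/denom = 1.282·0.013608/1.001383 = 0.01742.
CI: 0.32600 ± 0.01742 = (0.3086, 0.3434).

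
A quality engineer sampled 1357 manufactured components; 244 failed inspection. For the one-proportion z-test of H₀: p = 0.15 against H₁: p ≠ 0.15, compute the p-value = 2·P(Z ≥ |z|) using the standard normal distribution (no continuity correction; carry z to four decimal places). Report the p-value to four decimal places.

p-value = 0.0021

With x = 244 successes in n = 1357, p̂ = 0.17981.
Under H₀, SE = √(p₀(1−p₀)/n) = √(0.15·0.85/1357) = √0.000093957 = 0.009693.
Test statistic (full precision, shown to 4 dp): z = (244/1357 − 0.15)/SE₀ ≈ 3.0752.
From the standard normal, 2·P(Z ≥ |z|) = 0.0021.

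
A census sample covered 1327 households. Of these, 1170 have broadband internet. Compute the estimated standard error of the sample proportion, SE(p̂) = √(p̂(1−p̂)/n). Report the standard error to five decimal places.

SE = 0.00887

With x = 1170 successes in n = 1327, p̂ = 0.88169.
p̂(1−p̂) = 0.88169·0.11831 = 0.104313.
Dividing by n and taking the root: √0.000078608 = 0.00887.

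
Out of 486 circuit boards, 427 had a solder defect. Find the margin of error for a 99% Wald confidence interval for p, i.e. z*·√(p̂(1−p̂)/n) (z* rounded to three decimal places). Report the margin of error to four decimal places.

ME = 0.0382

The sample proportion is 427/486 = 0.87860.
SE(p̂) = √(0.87860·0.12140/486) = 0.014814.
z* = 2.576 at the 99% level.
ME = 2.576·0.014814 = 0.0382.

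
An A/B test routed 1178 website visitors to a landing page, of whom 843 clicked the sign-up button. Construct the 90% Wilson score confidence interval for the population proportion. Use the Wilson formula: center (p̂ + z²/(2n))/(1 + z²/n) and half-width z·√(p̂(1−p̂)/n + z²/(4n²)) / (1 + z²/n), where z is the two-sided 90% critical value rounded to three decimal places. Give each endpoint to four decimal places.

p̂ = 843/1178 = 0.71562; z = 1.645, so z² = 2.706025.
Denominator 1 + z²/n = 1 + 2.706025/1178 = 1.002297.
Adjusted center: (0.71562 + z²/(2n))/1.002297 = 0.71513.
Radicand: p̂(1−p̂)/n + z²/(4n²) = 0.000172757 + 0.000000488 = 0.000173245.
Half-width = z·√(radicand)/denom = 1.645·0.013162/1.002297 = 0.02160.
Interval: 0.71513 ± 0.02160 → (0.6935, 0.7367).

(0.6935, 0.7367)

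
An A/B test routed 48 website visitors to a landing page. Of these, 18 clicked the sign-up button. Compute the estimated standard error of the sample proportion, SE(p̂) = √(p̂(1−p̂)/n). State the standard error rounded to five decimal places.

SE = 0.06988

The sample proportion is 18/48 = 0.37500.
p̂(1−p̂) = 0.37500·0.62500 = 0.234375.
SE = √(0.234375/48) = 0.06988.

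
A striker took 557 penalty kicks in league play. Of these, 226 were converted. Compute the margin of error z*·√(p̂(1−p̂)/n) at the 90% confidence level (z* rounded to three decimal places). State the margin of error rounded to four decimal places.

Sample proportion p̂ = 226/557 = 0.40575.
SE(p̂) = √(0.40575·0.59425/557) = 0.020806.
For 90% confidence, z* = 1.645.
So ME = 0.0342.

ME = 0.0342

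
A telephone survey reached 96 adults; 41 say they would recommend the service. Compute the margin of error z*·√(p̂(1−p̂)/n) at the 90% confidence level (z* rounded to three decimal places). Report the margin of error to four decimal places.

The sample proportion is 41/96 = 0.42708.
Standard error of p̂: √(0.244683/96) = √0.002548783 = 0.050485.
For 90% confidence, z* = 1.645.
ME = 1.645·0.050485 = 0.0830.

ME = 0.0830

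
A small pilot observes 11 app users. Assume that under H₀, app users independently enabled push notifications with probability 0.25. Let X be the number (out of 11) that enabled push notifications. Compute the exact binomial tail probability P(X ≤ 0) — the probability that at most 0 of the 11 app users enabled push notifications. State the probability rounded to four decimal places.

P = 0.0422

X is binomial with n = 11 and p = 0.25.
P(X ≤ 0) = C(11,0)·0.25^0·0.75^11.
= 0.042235 = 0.0422.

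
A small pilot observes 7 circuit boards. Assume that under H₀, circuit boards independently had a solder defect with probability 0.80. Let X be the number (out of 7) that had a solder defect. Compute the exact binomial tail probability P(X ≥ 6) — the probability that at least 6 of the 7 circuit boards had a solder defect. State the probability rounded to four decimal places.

X ~ Binomial(n=7, p=0.80).
P(X ≥ 6) = C(7,6)·0.80^6·0.20^1 + C(7,7)·0.80^7·0.20^0.
= 0.367002 + 0.209715 = 0.5767.

P = 0.5767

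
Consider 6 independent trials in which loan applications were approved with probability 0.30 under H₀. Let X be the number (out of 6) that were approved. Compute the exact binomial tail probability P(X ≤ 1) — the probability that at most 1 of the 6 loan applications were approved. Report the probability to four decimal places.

P = 0.4202

X is binomial with n = 6 and p = 0.30.
P(X ≤ 1) = C(6,0)·0.30^0·0.70^6 + C(6,1)·0.30^1·0.70^5.
= 0.117649 + 0.302526 = 0.4202.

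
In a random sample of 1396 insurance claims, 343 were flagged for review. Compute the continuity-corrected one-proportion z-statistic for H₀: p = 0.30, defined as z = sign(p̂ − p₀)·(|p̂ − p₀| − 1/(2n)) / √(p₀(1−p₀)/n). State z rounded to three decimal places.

z = -4.398

p̂ = 343/1396 = 0.24570. p̂ − p₀ = -0.054298.
1/(2n) = 0.000358.
Corrected numerator: |-0.054298| − 0.000358 = 0.053940.
SE₀ = √(0.30·0.70/1396) = 0.012265.
z = (−)0.053940/0.012265 = -4.398.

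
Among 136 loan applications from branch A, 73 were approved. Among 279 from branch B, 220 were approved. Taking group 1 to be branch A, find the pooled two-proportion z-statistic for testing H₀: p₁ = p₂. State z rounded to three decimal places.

z = -5.284

Sample proportions: p̂₁ = 73/136 = 0.53676 and p̂₂ = 220/279 = 0.78853.
Pooled p̂ = (73+220)/(136+279) = 293/415 = 0.70602.
SE = √[p̂(1−p̂)(1/n₁+1/n₂)] = √[0.70602·0.29398·(1/136+1/279)] ≈ 0.047645.
z = -0.25177/0.047645 = -5.284.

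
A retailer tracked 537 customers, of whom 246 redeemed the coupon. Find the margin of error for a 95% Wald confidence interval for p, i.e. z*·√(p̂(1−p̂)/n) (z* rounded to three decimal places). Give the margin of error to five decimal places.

With x = 246 successes in n = 537, p̂ = 0.45810.
SE = √(p̂(1−p̂)/n) = √(0.248244/537) = 0.021501.
z* = 1.960 at the 95% level.
So ME = 0.04214.

ME = 0.04214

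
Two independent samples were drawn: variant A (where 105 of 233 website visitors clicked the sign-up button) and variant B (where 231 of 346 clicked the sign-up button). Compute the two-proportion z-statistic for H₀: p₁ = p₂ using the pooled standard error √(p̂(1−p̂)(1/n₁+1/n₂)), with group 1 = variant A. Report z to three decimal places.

z = -5.188

p̂₁ = 105/233 = 0.45064, p̂₂ = 231/346 = 0.66763.
Pooling: p̂ = 336/579 = 0.58031.
SE = √[p̂(1−p̂)(1/n₁+1/n₂)] = √[0.58031·0.41969·(1/233+1/346)] ≈ 0.041823.
z = (p̂₁ − p̂₂)/SE = (0.45064 − 0.66763)/0.041823 = -0.21699/0.041823 = -5.188.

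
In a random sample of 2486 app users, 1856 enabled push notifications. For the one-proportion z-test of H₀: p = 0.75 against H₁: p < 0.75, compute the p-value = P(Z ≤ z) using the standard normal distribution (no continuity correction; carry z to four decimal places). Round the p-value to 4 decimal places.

p-value = 0.3469

With x = 1856 successes in n = 2486, p̂ = 0.74658.
Null standard error: √(0.75·0.25/2486) = √0.000075422 = 0.008685.
z = (p̂ − p₀)/SE = (1856/2486 − 0.75)/0.008685 ≈ -0.3937.
p-value = P(Z ≤ z) with z = -0.3937 → 0.3469.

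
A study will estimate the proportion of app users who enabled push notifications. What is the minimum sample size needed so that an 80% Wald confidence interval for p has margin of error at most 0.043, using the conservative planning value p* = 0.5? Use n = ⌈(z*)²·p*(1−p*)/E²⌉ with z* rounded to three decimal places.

The 80% critical value is z* = 1.282.
p*(1−p*) = 0.50·0.50 = 0.2500.
(z*)²·p*(1−p*)/E² = 1.643524·0.2500/0.001849 = 222.218.
Rounding up, n = 223.

n = 223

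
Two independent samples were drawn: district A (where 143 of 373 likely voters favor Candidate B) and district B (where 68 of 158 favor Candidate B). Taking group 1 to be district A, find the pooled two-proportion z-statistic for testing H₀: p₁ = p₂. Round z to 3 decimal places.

z = -1.012

p̂₁ = 143/373 = 0.38338, p̂₂ = 68/158 = 0.43038.
Pooled p̂ = (143+68)/(373+158) = 211/531 = 0.39736.
SE = √[p̂(1−p̂)(1/n₁+1/n₂)] = √[0.39736·0.60264·(1/373+1/158)] ≈ 0.046450.
z = -0.04700/0.046450 = -1.012.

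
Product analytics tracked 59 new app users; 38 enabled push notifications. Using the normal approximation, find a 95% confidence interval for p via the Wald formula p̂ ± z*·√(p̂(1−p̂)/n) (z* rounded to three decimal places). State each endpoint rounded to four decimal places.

(0.5219, 0.7662)

Sample proportion p̂ = 38/59 = 0.64407.
SE = √(p̂(1−p̂)/n) = √(0.229244/59) = 0.062334.
For 95% confidence, z* = 1.960.
Margin of error: 1.960 × 0.062334 = 0.12217.
Interval: 0.64407 ± 0.12217 → (0.5219, 0.7662).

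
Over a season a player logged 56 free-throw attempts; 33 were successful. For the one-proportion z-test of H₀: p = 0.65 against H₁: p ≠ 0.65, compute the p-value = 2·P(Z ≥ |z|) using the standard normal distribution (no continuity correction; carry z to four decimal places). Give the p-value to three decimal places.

p-value = 0.341

p̂ = 33/56 = 0.58929.
Under H₀, SE = √(p₀(1−p₀)/n) = √(0.65·0.35/56) = √0.004062500 = 0.063738.
z = (p̂ − p₀)/SE = (33/56 − 0.65)/0.063738 ≈ -0.9526.
From the standard normal, 2·P(Z ≥ |z|) = 0.341.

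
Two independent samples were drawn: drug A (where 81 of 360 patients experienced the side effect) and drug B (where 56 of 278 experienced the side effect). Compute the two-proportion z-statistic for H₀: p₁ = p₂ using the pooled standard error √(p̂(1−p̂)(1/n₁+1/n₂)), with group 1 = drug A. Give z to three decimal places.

z = 0.719

Sample proportions: p̂₁ = 81/360 = 0.22500 and p̂₂ = 56/278 = 0.20144.
Pooling: p̂ = 137/638 = 0.21473.
SE = √[p̂(1−p̂)(1/n₁+1/n₂)] = √[0.21473·0.78527·(1/360+1/278)] ≈ 0.032787.
z = 0.02356/0.032787 = 0.719.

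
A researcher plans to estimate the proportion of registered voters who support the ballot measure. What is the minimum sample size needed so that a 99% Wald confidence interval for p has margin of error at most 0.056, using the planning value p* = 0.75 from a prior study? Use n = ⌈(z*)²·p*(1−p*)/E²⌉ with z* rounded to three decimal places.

z* = 2.576 at the 99% level.
p*(1−p*) = 0.1875.
Required n before rounding: 6.635776 × 0.1875 / 0.056² = 396.750.
⌈396.750⌉ = 397.

n = 397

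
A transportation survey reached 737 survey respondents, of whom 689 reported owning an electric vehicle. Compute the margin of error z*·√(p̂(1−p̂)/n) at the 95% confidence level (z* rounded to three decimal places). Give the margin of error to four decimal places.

With x = 689 successes in n = 737, p̂ = 0.93487.
SE(p̂) = √(0.93487·0.06513/737) = 0.009089.
The 95% critical value is z* = 1.960.
Margin of error = z*·SE = 1.960 × 0.009089 = 0.0178.

ME = 0.0178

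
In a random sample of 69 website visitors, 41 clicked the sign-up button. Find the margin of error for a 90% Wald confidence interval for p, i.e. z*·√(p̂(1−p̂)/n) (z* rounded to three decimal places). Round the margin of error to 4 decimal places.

The sample proportion is 41/69 = 0.59420.
SE = √(p̂(1−p̂)/n) = √(0.241126/69) = 0.059115.
The 90% critical value is z* = 1.645.
So ME = 0.0972.

ME = 0.0972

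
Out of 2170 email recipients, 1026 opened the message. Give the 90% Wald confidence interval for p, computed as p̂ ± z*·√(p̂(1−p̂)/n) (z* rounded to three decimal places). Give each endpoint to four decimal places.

(0.4552, 0.4904)

p̂ = 1026/2170 = 0.47281.
SE = √(p̂(1−p̂)/n) = √(0.249261/2170) = 0.010718.
The 90% critical value is z* = 1.645.
Margin of error: 1.645 × 0.010718 = 0.01763.
CI: 0.47281 ± 0.01763 = (0.4552, 0.4904).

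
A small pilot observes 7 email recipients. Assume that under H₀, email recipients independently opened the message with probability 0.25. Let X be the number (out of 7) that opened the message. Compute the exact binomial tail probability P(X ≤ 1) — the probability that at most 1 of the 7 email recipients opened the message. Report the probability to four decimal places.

X is binomial with n = 7 and p = 0.25.
P(X ≤ 1) = C(7,0)·0.25^0·0.75^7 + C(7,1)·0.25^1·0.75^6.
= 0.133484 + 0.311462 = 0.4449.

P = 0.4449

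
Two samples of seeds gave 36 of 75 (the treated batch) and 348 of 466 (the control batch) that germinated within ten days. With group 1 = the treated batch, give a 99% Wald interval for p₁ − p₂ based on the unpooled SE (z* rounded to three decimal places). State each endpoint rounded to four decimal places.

(-0.4242, -0.1094)

p̂₁ = 36/75 = 0.48000, p̂₂ = 348/466 = 0.74678; p̂₁ − p̂₂ = -0.26678.
Unpooled SE = √(p̂₁(1−p̂₁)/n₁ + p̂₂(1−p̂₂)/n₂) = √(0.003328000 + 0.000405792) = 0.061105.
For 99% confidence, z* = 2.576. Margin = 2.576·0.061105 = 0.15741.
So the interval runs from -0.4242 to -0.1094.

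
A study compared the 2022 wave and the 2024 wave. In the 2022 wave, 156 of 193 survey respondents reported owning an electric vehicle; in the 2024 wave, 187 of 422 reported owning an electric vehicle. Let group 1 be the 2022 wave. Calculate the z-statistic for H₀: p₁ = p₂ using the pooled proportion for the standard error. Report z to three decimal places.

Sample proportions: p̂₁ = 156/193 = 0.80829 and p̂₂ = 187/422 = 0.44313.
Pooling: p̂ = 343/615 = 0.55772.
Pooled SE = √[0.2466680·0.00755102] ≈ 0.043158.
z = (p̂₁ − p̂₂)/SE = (0.80829 − 0.44313)/0.043158 = 0.36516/0.043158 = 8.461.

z = 8.461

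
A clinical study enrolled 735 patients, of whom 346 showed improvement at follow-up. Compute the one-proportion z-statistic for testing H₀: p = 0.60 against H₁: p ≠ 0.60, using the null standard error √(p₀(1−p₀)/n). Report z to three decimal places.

z = -7.153

p̂ = 346/735 = 0.47075.
Null standard error: √(0.60·0.40/735) = √0.000326531 = 0.018070.
z = (p̂ − p₀)/SE = (0.47075 − 0.60)/0.018070 = -7.153.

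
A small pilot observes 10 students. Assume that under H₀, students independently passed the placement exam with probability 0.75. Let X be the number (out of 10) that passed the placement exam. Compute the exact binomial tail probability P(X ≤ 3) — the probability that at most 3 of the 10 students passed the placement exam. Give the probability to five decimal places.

P = 0.00351

X is binomial with n = 10 and p = 0.75.
P(X ≤ 3) = C(10,0)·0.75^0·0.25^10 + C(10,1)·0.75^1·0.25^9 + C(10,2)·0.75^2·0.25^8 + C(10,3)·0.75^3·0.25^7.
= 0.000001 + 0.000029 + 0.000386 + 0.003090 = 0.00351.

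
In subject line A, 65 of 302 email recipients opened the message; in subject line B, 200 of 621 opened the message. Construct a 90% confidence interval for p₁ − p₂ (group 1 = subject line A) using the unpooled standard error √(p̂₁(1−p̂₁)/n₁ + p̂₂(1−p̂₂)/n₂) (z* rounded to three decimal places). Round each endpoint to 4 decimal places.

p̂₁ = 0.21523, p̂₂ = 0.32206, so the observed difference is -0.10683.
SE = √(0.000559295 + 0.000351591) = √0.000910886 = 0.030181.
z* = 1.645 at the 90% level. Margin of error = 0.04965.
CI: -0.10683 ± 0.04965 = (-0.1565, -0.0572).

(-0.1565, -0.0572)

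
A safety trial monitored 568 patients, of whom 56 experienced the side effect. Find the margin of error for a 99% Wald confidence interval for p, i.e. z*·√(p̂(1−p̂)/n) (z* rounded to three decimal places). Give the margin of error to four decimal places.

The sample proportion is 56/568 = 0.09859.
SE = √(p̂(1−p̂)/n) = √(0.088871/568) = 0.012509.
z* = 2.576 at the 99% level.
Margin of error = z*·SE = 2.576 × 0.012509 = 0.0322.

ME = 0.0322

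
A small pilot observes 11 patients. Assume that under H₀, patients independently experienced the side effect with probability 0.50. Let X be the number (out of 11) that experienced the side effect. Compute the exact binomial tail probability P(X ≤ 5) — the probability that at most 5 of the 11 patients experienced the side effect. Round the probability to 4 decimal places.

P = 0.5000

X ~ Binomial(n=11, p=0.50).
P(X ≤ 5) = Σ_{j=0}^{5} C(11,j)·0.50^j·0.50^{11−j}.
= 0.000488 + 0.005371 + 0.026855 + 0.080566 + 0.161133 + 0.225586 = 0.5000.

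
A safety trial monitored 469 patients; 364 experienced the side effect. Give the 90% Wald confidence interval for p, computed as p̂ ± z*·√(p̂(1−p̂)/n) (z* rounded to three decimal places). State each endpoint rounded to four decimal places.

With x = 364 successes in n = 469, p̂ = 0.77612.
SE = √(p̂(1−p̂)/n) = √(0.173758/469) = 0.019248.
For 90% confidence, z* = 1.645.
Margin = 1.645·0.019248 = 0.03166.
CI: 0.77612 ± 0.03166 = (0.7445, 0.8078).

(0.7445, 0.8078)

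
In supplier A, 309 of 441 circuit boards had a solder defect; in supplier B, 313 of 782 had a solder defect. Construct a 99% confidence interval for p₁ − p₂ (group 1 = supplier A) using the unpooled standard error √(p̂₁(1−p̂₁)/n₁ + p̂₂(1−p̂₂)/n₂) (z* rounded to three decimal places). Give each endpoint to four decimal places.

(0.2284, 0.3725)

p̂₁ = 0.70068, p̂₂ = 0.40026, so the observed difference is 0.30042.
SE = √(0.000475572 + 0.000306971) = √0.000782543 = 0.027974.
z* = 2.576 at the 99% level. Margin of error = 0.07206.
CI: 0.30042 ± 0.07206 = (0.2284, 0.3725).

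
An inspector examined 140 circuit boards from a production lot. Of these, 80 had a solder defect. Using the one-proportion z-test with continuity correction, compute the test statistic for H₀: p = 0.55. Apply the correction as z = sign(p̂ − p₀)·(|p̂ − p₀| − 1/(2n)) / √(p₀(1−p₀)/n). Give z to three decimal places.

The sample proportion is 80/140 = 0.57143. p̂ − p₀ = 0.021429.
Continuity correction 1/(2n) = 1/280 = 0.003571.
Corrected numerator: |0.021429| − 0.003571 = 0.017858.
SE₀ = √(0.55·0.45/140) = 0.042046.
z = (+)0.017858/0.042046 = 0.425.

z = 0.425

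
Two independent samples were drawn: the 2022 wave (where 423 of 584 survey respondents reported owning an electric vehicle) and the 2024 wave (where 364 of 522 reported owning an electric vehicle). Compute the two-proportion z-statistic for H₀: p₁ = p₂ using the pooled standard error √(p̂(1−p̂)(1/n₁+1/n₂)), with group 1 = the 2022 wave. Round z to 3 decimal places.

p̂₁ = 423/584 = 0.72432, p̂₂ = 364/522 = 0.69732.
Pooled p̂ = (423+364)/(584+522) = 787/1106 = 0.71157.
SE = √[p̂(1−p̂)(1/n₁+1/n₂)] = √[0.71157·0.28843·(1/584+1/522)] ≈ 0.027287.
z = 0.02700/0.027287 = 0.989.

z = 0.989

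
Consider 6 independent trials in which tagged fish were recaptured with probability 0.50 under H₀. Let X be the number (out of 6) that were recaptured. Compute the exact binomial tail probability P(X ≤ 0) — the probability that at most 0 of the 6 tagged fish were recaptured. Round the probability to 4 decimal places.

P = 0.0156

X is binomial with n = 6 and p = 0.50.
P(X ≤ 0) = C(6,0)·0.50^0·0.50^6.
= 0.015625 = 0.0156.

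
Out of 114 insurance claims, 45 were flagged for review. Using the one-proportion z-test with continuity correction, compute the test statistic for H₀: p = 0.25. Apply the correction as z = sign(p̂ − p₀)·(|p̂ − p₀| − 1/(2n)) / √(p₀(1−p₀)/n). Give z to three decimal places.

z = 3.461

With x = 45 successes in n = 114, p̂ = 0.39474. p̂ − p₀ = 0.144737.
1/(2n) = 0.004386.
Corrected numerator: |0.144737| − 0.004386 = 0.140351.
Null standard error: √(0.25·0.75/114) = √0.001644737 = 0.040555.
z = +0.140351/0.040555 = 3.461.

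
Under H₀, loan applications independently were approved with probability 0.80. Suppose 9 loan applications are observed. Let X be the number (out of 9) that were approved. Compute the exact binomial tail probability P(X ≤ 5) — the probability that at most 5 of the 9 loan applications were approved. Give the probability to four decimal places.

X is binomial with n = 9 and p = 0.80.
P(X ≤ 5) = Σ_{j=0}^{5} C(9,j)·0.80^j·0.20^{9−j}.
= 0.000001 + 0.000018 + 0.000295 + 0.002753 + 0.016515 + 0.066060 = 0.0856.

P = 0.0856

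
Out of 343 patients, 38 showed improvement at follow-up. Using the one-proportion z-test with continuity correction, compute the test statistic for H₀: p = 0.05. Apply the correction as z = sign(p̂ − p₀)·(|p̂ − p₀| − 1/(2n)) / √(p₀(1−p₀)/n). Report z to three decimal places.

p̂ = 38/343 = 0.11079. p̂ − p₀ = 0.060787.
1/(2n) = 0.001458.
Corrected numerator: |0.060787| − 0.001458 = 0.059329.
SE₀ = √(0.05·0.95/343) = 0.011768.
z = (+)0.059329/0.011768 = 5.042.

z = 5.042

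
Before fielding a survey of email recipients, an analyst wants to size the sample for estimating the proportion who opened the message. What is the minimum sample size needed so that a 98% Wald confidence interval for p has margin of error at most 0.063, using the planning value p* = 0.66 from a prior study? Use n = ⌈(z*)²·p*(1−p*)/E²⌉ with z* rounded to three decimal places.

n = 306

For 98% confidence, z* = 2.326.
p*(1−p*) = 0.66·0.34 = 0.2244.
Required n before rounding: 5.410276 × 0.2244 / 0.063² = 305.887.
⌈305.887⌉ = 306.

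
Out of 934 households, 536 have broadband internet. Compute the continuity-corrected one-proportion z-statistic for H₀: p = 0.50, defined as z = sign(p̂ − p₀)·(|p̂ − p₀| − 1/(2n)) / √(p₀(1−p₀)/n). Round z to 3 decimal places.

z = 4.483

With x = 536 successes in n = 934, p̂ = 0.57388. p̂ − p₀ = 0.073876.
1/(2n) = 0.000535.
Corrected numerator: |0.073876| − 0.000535 = 0.073341.
Under H₀, SE = √(p₀(1−p₀)/n) = √(0.50·0.50/934) = √0.000267666 = 0.016360.
z = (+)0.073341/0.016360 = 4.483.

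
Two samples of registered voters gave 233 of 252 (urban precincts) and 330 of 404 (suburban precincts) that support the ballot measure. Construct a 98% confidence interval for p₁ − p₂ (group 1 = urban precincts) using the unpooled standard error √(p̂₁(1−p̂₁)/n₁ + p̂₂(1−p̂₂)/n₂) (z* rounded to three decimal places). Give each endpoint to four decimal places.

(0.0486, 0.1669)

p̂₁ = 233/252 = 0.92460, p̂₂ = 330/404 = 0.81683; p̂₁ − p̂₂ = 0.10777.
SE = √(0.000276635 + 0.000370341) = √0.000646976 = 0.025436.
For 98% confidence, z* = 2.326. Margin = 2.326·0.025436 = 0.05916.
So the interval runs from 0.0486 to 0.1669.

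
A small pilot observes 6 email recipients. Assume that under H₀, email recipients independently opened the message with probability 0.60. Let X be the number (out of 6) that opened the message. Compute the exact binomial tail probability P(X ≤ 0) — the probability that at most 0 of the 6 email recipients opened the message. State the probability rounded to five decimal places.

X ~ Binomial(n=6, p=0.60).
P(X ≤ 0) = C(6,0)·0.60^0·0.40^6.
= 0.004096 = 0.00410.

P = 0.00410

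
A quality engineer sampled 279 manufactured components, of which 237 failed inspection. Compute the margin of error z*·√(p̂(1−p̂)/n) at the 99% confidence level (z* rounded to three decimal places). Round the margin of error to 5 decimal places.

ME = 0.05515

Sample proportion p̂ = 237/279 = 0.84946.
Standard error of p̂: √(0.127876/279) = √0.000458337 = 0.021409.
For 99% confidence, z* = 2.576.
Margin of error = z*·SE = 2.576 × 0.021409 = 0.05515.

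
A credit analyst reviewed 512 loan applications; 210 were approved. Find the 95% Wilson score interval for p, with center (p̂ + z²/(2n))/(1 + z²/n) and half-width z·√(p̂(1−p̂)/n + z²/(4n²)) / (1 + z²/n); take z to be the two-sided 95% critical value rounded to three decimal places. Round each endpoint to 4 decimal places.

(0.3684, 0.4533)

Here p̂ = 210/512 = 0.41016 and z = 1.960 (z² = 3.841600).
1 + z²/n = 1.007503.
Center = (0.41016 + 0.003752)/1.007503 = 0.41083.
Radicand: p̂(1−p̂)/n + z²/(4n²) = 0.000472516 + 0.000003664 = 0.000476180.
Half-width = z·√(radicand)/denom = 1.960·0.021822/1.007503 = 0.04245.
Interval: 0.41083 ± 0.04245 → (0.3684, 0.4533).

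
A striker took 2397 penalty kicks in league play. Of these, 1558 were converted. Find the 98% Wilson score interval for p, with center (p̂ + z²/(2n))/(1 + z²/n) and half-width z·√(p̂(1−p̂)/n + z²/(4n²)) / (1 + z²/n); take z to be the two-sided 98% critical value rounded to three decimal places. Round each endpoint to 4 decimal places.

Here p̂ = 1558/2397 = 0.64998 and z = 2.326 (z² = 5.410276).
Denominator 1 + z²/n = 1 + 5.410276/2397 = 1.002257.
Adjusted center: (0.64998 + z²/(2n))/1.002257 = 0.64964.
Radicand: p̂(1−p̂)/n + z²/(4n²) = 0.000094913 + 0.000000235 = 0.000095148.
Half-width = 2.326·√0.000095148/1.002257 = 0.02264.
So the interval runs from 0.6270 to 0.6723.

(0.6270, 0.6723)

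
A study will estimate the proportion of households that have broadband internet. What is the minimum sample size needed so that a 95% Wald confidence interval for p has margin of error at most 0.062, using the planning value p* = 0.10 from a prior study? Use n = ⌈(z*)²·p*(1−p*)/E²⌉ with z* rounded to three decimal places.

n = 90

z* = 1.960 at the 95% level.
p*(1−p*) = 0.0900.
(z*)²·p*(1−p*)/E² = 3.841600·0.0900/0.003844 = 89.944.
Rounding up, n = 90.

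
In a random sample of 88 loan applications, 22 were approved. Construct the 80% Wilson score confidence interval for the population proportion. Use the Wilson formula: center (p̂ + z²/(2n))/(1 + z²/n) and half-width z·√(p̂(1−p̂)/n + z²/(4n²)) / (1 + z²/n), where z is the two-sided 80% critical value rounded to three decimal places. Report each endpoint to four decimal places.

(0.1958, 0.3134)

p̂ = 22/88 = 0.25000; z = 1.282, so z² = 1.643524.
1 + z²/n = 1.018676.
Adjusted center: (0.25000 + z²/(2n))/1.018676 = 0.25458.
Radicand: p̂(1−p̂)/n + z²/(4n²) = 0.002130682 + 0.000053058 = 0.002183740.
Half-width = 1.282·√0.002183740/1.018676 = 0.05881.
So the interval runs from 0.1958 to 0.3134.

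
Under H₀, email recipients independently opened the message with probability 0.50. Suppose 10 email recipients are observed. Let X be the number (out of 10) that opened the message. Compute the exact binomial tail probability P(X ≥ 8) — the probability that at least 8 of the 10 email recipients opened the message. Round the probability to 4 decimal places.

X is binomial with n = 10 and p = 0.50.
P(X ≥ 8) = C(10,8)·0.50^8·0.50^2 + C(10,9)·0.50^9·0.50^1 + C(10,10)·0.50^10·0.50^0.
= 0.043945 + 0.009766 + 0.000977 = 0.0547.

P = 0.0547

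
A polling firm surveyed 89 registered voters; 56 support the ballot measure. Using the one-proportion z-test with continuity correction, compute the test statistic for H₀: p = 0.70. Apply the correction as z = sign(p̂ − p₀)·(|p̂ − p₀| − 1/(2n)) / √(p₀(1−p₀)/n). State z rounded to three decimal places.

z = -1.342

With x = 56 successes in n = 89, p̂ = 0.62921. p̂ − p₀ = -0.070787.
1/(2n) = 0.005618.
Corrected numerator: |-0.070787| − 0.005618 = 0.065169.
SE₀ = √(0.70·0.30/89) = 0.048575.
z = −0.065169/0.048575 = -1.342.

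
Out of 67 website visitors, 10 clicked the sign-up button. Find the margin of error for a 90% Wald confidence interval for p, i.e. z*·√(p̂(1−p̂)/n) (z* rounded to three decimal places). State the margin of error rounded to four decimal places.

ME = 0.0716

The sample proportion is 10/67 = 0.14925.
Standard error of p̂: √(0.126977/67) = √0.001895180 = 0.043534.
For 90% confidence, z* = 1.645.
ME = 1.645·0.043534 = 0.0716.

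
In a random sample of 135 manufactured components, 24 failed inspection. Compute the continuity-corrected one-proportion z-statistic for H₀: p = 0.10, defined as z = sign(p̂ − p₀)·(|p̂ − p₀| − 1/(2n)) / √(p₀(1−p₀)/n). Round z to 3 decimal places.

With x = 24 successes in n = 135, p̂ = 0.17778. p̂ − p₀ = 0.077778.
Continuity correction 1/(2n) = 1/270 = 0.003704.
Corrected numerator: |0.077778| − 0.003704 = 0.074074.
Under H₀, SE = √(p₀(1−p₀)/n) = √(0.10·0.90/135) = √0.000666667 = 0.025820.
z = +0.074074/0.025820 = 2.869.

z = 2.869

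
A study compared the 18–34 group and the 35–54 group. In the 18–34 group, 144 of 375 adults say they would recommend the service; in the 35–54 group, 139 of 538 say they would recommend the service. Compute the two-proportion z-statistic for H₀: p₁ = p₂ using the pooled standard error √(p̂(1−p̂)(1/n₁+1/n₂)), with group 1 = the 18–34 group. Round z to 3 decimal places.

z = 4.038

Sample proportions: p̂₁ = 144/375 = 0.38400 and p̂₂ = 139/538 = 0.25836.
Pooled p̂ = (144+139)/(375+538) = 283/913 = 0.30997.
Pooled SE = √[0.2138875·0.00452540] ≈ 0.031112.
z = 0.12564/0.031112 = 4.038.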